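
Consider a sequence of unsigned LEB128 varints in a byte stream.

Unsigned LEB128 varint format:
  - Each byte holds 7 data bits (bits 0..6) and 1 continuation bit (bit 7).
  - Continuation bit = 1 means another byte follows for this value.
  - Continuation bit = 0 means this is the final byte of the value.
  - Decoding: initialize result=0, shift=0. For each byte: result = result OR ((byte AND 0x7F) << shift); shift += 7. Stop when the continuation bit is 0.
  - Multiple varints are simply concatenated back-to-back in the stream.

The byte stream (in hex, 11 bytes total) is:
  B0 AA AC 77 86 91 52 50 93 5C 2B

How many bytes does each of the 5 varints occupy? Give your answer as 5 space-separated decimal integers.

  byte[0]=0xB0 cont=1 payload=0x30=48: acc |= 48<<0 -> acc=48 shift=7
  byte[1]=0xAA cont=1 payload=0x2A=42: acc |= 42<<7 -> acc=5424 shift=14
  byte[2]=0xAC cont=1 payload=0x2C=44: acc |= 44<<14 -> acc=726320 shift=21
  byte[3]=0x77 cont=0 payload=0x77=119: acc |= 119<<21 -> acc=250287408 shift=28 [end]
Varint 1: bytes[0:4] = B0 AA AC 77 -> value 250287408 (4 byte(s))
  byte[4]=0x86 cont=1 payload=0x06=6: acc |= 6<<0 -> acc=6 shift=7
  byte[5]=0x91 cont=1 payload=0x11=17: acc |= 17<<7 -> acc=2182 shift=14
  byte[6]=0x52 cont=0 payload=0x52=82: acc |= 82<<14 -> acc=1345670 shift=21 [end]
Varint 2: bytes[4:7] = 86 91 52 -> value 1345670 (3 byte(s))
  byte[7]=0x50 cont=0 payload=0x50=80: acc |= 80<<0 -> acc=80 shift=7 [end]
Varint 3: bytes[7:8] = 50 -> value 80 (1 byte(s))
  byte[8]=0x93 cont=1 payload=0x13=19: acc |= 19<<0 -> acc=19 shift=7
  byte[9]=0x5C cont=0 payload=0x5C=92: acc |= 92<<7 -> acc=11795 shift=14 [end]
Varint 4: bytes[8:10] = 93 5C -> value 11795 (2 byte(s))
  byte[10]=0x2B cont=0 payload=0x2B=43: acc |= 43<<0 -> acc=43 shift=7 [end]
Varint 5: bytes[10:11] = 2B -> value 43 (1 byte(s))

Answer: 4 3 1 2 1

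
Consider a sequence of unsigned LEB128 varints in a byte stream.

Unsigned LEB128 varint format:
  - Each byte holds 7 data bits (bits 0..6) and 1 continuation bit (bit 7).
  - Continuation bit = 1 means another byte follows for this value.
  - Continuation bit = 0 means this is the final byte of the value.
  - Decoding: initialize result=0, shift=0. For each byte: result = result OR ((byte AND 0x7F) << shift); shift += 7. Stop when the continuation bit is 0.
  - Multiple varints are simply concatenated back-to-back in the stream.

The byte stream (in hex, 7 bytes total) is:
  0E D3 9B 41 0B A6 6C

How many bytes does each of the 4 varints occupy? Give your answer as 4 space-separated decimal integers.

Answer: 1 3 1 2

Derivation:
  byte[0]=0x0E cont=0 payload=0x0E=14: acc |= 14<<0 -> acc=14 shift=7 [end]
Varint 1: bytes[0:1] = 0E -> value 14 (1 byte(s))
  byte[1]=0xD3 cont=1 payload=0x53=83: acc |= 83<<0 -> acc=83 shift=7
  byte[2]=0x9B cont=1 payload=0x1B=27: acc |= 27<<7 -> acc=3539 shift=14
  byte[3]=0x41 cont=0 payload=0x41=65: acc |= 65<<14 -> acc=1068499 shift=21 [end]
Varint 2: bytes[1:4] = D3 9B 41 -> value 1068499 (3 byte(s))
  byte[4]=0x0B cont=0 payload=0x0B=11: acc |= 11<<0 -> acc=11 shift=7 [end]
Varint 3: bytes[4:5] = 0B -> value 11 (1 byte(s))
  byte[5]=0xA6 cont=1 payload=0x26=38: acc |= 38<<0 -> acc=38 shift=7
  byte[6]=0x6C cont=0 payload=0x6C=108: acc |= 108<<7 -> acc=13862 shift=14 [end]
Varint 4: bytes[5:7] = A6 6C -> value 13862 (2 byte(s))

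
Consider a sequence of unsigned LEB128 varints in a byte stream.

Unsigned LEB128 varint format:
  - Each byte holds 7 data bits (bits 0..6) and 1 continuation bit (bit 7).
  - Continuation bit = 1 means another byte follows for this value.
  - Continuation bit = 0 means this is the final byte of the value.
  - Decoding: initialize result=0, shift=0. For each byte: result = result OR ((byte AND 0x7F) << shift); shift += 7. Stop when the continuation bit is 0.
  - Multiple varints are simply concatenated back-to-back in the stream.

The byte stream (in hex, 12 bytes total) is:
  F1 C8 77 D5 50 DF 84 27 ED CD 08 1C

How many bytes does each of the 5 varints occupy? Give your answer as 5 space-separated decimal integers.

  byte[0]=0xF1 cont=1 payload=0x71=113: acc |= 113<<0 -> acc=113 shift=7
  byte[1]=0xC8 cont=1 payload=0x48=72: acc |= 72<<7 -> acc=9329 shift=14
  byte[2]=0x77 cont=0 payload=0x77=119: acc |= 119<<14 -> acc=1959025 shift=21 [end]
Varint 1: bytes[0:3] = F1 C8 77 -> value 1959025 (3 byte(s))
  byte[3]=0xD5 cont=1 payload=0x55=85: acc |= 85<<0 -> acc=85 shift=7
  byte[4]=0x50 cont=0 payload=0x50=80: acc |= 80<<7 -> acc=10325 shift=14 [end]
Varint 2: bytes[3:5] = D5 50 -> value 10325 (2 byte(s))
  byte[5]=0xDF cont=1 payload=0x5F=95: acc |= 95<<0 -> acc=95 shift=7
  byte[6]=0x84 cont=1 payload=0x04=4: acc |= 4<<7 -> acc=607 shift=14
  byte[7]=0x27 cont=0 payload=0x27=39: acc |= 39<<14 -> acc=639583 shift=21 [end]
Varint 3: bytes[5:8] = DF 84 27 -> value 639583 (3 byte(s))
  byte[8]=0xED cont=1 payload=0x6D=109: acc |= 109<<0 -> acc=109 shift=7
  byte[9]=0xCD cont=1 payload=0x4D=77: acc |= 77<<7 -> acc=9965 shift=14
  byte[10]=0x08 cont=0 payload=0x08=8: acc |= 8<<14 -> acc=141037 shift=21 [end]
Varint 4: bytes[8:11] = ED CD 08 -> value 141037 (3 byte(s))
  byte[11]=0x1C cont=0 payload=0x1C=28: acc |= 28<<0 -> acc=28 shift=7 [end]
Varint 5: bytes[11:12] = 1C -> value 28 (1 byte(s))

Answer: 3 2 3 3 1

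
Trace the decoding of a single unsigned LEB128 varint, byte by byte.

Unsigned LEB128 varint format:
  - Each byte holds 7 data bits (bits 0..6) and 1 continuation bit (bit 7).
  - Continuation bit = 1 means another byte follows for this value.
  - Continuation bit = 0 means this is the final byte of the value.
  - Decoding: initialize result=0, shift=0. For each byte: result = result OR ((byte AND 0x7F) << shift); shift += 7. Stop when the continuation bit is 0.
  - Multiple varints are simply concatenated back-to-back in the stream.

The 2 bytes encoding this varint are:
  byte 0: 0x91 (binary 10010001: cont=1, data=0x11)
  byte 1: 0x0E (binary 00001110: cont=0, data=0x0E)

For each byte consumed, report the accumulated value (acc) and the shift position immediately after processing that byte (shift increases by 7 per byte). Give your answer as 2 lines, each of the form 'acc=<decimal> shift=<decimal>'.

byte 0=0x91: payload=0x11=17, contrib = 17<<0 = 17; acc -> 17, shift -> 7
byte 1=0x0E: payload=0x0E=14, contrib = 14<<7 = 1792; acc -> 1809, shift -> 14

Answer: acc=17 shift=7
acc=1809 shift=14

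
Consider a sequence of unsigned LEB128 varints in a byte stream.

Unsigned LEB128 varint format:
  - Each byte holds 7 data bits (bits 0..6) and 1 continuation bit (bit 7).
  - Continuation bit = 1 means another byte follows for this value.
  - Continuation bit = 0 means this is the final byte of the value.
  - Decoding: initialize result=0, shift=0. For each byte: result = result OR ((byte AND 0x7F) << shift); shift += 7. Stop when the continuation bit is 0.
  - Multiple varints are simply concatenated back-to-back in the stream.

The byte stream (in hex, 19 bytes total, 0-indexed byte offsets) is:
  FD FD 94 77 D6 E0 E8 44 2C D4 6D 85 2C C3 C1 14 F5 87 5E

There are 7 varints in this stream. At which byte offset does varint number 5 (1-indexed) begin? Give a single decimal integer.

  byte[0]=0xFD cont=1 payload=0x7D=125: acc |= 125<<0 -> acc=125 shift=7
  byte[1]=0xFD cont=1 payload=0x7D=125: acc |= 125<<7 -> acc=16125 shift=14
  byte[2]=0x94 cont=1 payload=0x14=20: acc |= 20<<14 -> acc=343805 shift=21
  byte[3]=0x77 cont=0 payload=0x77=119: acc |= 119<<21 -> acc=249904893 shift=28 [end]
Varint 1: bytes[0:4] = FD FD 94 77 -> value 249904893 (4 byte(s))
  byte[4]=0xD6 cont=1 payload=0x56=86: acc |= 86<<0 -> acc=86 shift=7
  byte[5]=0xE0 cont=1 payload=0x60=96: acc |= 96<<7 -> acc=12374 shift=14
  byte[6]=0xE8 cont=1 payload=0x68=104: acc |= 104<<14 -> acc=1716310 shift=21
  byte[7]=0x44 cont=0 payload=0x44=68: acc |= 68<<21 -> acc=144322646 shift=28 [end]
Varint 2: bytes[4:8] = D6 E0 E8 44 -> value 144322646 (4 byte(s))
  byte[8]=0x2C cont=0 payload=0x2C=44: acc |= 44<<0 -> acc=44 shift=7 [end]
Varint 3: bytes[8:9] = 2C -> value 44 (1 byte(s))
  byte[9]=0xD4 cont=1 payload=0x54=84: acc |= 84<<0 -> acc=84 shift=7
  byte[10]=0x6D cont=0 payload=0x6D=109: acc |= 109<<7 -> acc=14036 shift=14 [end]
Varint 4: bytes[9:11] = D4 6D -> value 14036 (2 byte(s))
  byte[11]=0x85 cont=1 payload=0x05=5: acc |= 5<<0 -> acc=5 shift=7
  byte[12]=0x2C cont=0 payload=0x2C=44: acc |= 44<<7 -> acc=5637 shift=14 [end]
Varint 5: bytes[11:13] = 85 2C -> value 5637 (2 byte(s))
  byte[13]=0xC3 cont=1 payload=0x43=67: acc |= 67<<0 -> acc=67 shift=7
  byte[14]=0xC1 cont=1 payload=0x41=65: acc |= 65<<7 -> acc=8387 shift=14
  byte[15]=0x14 cont=0 payload=0x14=20: acc |= 20<<14 -> acc=336067 shift=21 [end]
Varint 6: bytes[13:16] = C3 C1 14 -> value 336067 (3 byte(s))
  byte[16]=0xF5 cont=1 payload=0x75=117: acc |= 117<<0 -> acc=117 shift=7
  byte[17]=0x87 cont=1 payload=0x07=7: acc |= 7<<7 -> acc=1013 shift=14
  byte[18]=0x5E cont=0 payload=0x5E=94: acc |= 94<<14 -> acc=1541109 shift=21 [end]
Varint 7: bytes[16:19] = F5 87 5E -> value 1541109 (3 byte(s))

Answer: 11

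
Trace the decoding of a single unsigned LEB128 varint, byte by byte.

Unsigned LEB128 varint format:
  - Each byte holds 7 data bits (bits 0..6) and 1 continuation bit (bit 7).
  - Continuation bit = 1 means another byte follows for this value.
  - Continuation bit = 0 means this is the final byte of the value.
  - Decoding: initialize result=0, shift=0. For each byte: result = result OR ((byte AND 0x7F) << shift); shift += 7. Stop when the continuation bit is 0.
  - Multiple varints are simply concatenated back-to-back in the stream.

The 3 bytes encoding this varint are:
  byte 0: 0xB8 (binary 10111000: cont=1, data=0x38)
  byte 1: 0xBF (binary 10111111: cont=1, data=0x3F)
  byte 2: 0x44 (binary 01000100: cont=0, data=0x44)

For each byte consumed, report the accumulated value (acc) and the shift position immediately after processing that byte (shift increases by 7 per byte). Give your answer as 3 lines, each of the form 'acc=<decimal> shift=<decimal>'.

Answer: acc=56 shift=7
acc=8120 shift=14
acc=1122232 shift=21

Derivation:
byte 0=0xB8: payload=0x38=56, contrib = 56<<0 = 56; acc -> 56, shift -> 7
byte 1=0xBF: payload=0x3F=63, contrib = 63<<7 = 8064; acc -> 8120, shift -> 14
byte 2=0x44: payload=0x44=68, contrib = 68<<14 = 1114112; acc -> 1122232, shift -> 21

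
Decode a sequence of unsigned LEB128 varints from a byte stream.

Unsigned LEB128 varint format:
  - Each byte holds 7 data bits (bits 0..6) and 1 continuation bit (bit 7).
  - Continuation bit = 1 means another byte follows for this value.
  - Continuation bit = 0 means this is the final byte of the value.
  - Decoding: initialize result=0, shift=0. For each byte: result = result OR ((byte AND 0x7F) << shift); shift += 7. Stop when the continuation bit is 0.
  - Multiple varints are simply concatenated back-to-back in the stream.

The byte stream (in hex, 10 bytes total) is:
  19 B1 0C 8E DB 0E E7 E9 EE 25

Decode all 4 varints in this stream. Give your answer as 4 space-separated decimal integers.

Answer: 25 1585 241038 79410407

Derivation:
  byte[0]=0x19 cont=0 payload=0x19=25: acc |= 25<<0 -> acc=25 shift=7 [end]
Varint 1: bytes[0:1] = 19 -> value 25 (1 byte(s))
  byte[1]=0xB1 cont=1 payload=0x31=49: acc |= 49<<0 -> acc=49 shift=7
  byte[2]=0x0C cont=0 payload=0x0C=12: acc |= 12<<7 -> acc=1585 shift=14 [end]
Varint 2: bytes[1:3] = B1 0C -> value 1585 (2 byte(s))
  byte[3]=0x8E cont=1 payload=0x0E=14: acc |= 14<<0 -> acc=14 shift=7
  byte[4]=0xDB cont=1 payload=0x5B=91: acc |= 91<<7 -> acc=11662 shift=14
  byte[5]=0x0E cont=0 payload=0x0E=14: acc |= 14<<14 -> acc=241038 shift=21 [end]
Varint 3: bytes[3:6] = 8E DB 0E -> value 241038 (3 byte(s))
  byte[6]=0xE7 cont=1 payload=0x67=103: acc |= 103<<0 -> acc=103 shift=7
  byte[7]=0xE9 cont=1 payload=0x69=105: acc |= 105<<7 -> acc=13543 shift=14
  byte[8]=0xEE cont=1 payload=0x6E=110: acc |= 110<<14 -> acc=1815783 shift=21
  byte[9]=0x25 cont=0 payload=0x25=37: acc |= 37<<21 -> acc=79410407 shift=28 [end]
Varint 4: bytes[6:10] = E7 E9 EE 25 -> value 79410407 (4 byte(s))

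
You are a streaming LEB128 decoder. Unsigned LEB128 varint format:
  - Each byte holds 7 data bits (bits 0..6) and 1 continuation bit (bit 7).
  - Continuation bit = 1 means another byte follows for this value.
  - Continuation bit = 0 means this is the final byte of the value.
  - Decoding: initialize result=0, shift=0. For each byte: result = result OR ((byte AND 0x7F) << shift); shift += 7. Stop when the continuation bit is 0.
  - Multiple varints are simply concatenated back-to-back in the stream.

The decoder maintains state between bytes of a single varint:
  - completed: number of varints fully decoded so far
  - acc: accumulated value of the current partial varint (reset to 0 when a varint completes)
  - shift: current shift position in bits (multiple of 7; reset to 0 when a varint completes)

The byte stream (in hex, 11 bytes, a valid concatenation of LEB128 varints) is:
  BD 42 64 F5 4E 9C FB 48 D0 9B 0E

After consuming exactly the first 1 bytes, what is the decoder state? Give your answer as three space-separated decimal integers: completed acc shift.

byte[0]=0xBD cont=1 payload=0x3D: acc |= 61<<0 -> completed=0 acc=61 shift=7

Answer: 0 61 7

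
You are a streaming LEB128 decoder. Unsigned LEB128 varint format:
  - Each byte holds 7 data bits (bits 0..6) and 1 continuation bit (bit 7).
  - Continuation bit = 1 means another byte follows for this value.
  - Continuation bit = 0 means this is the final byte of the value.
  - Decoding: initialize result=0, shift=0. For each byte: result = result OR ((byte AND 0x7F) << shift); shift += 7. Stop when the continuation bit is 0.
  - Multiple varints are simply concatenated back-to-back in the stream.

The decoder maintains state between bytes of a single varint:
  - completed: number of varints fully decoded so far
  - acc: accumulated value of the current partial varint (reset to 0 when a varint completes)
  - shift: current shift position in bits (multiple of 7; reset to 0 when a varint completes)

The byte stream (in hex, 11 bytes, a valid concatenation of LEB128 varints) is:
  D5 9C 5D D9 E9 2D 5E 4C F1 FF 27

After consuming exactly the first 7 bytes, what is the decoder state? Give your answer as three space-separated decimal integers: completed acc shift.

Answer: 3 0 0

Derivation:
byte[0]=0xD5 cont=1 payload=0x55: acc |= 85<<0 -> completed=0 acc=85 shift=7
byte[1]=0x9C cont=1 payload=0x1C: acc |= 28<<7 -> completed=0 acc=3669 shift=14
byte[2]=0x5D cont=0 payload=0x5D: varint #1 complete (value=1527381); reset -> completed=1 acc=0 shift=0
byte[3]=0xD9 cont=1 payload=0x59: acc |= 89<<0 -> completed=1 acc=89 shift=7
byte[4]=0xE9 cont=1 payload=0x69: acc |= 105<<7 -> completed=1 acc=13529 shift=14
byte[5]=0x2D cont=0 payload=0x2D: varint #2 complete (value=750809); reset -> completed=2 acc=0 shift=0
byte[6]=0x5E cont=0 payload=0x5E: varint #3 complete (value=94); reset -> completed=3 acc=0 shift=0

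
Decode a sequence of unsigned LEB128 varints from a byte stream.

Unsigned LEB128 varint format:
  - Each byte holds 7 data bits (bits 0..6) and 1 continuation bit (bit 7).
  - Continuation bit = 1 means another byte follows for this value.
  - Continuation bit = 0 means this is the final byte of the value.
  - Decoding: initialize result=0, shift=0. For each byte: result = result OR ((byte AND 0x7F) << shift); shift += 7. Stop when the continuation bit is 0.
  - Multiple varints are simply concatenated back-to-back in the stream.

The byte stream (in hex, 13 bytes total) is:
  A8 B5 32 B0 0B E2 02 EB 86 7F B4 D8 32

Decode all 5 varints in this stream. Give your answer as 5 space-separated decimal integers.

  byte[0]=0xA8 cont=1 payload=0x28=40: acc |= 40<<0 -> acc=40 shift=7
  byte[1]=0xB5 cont=1 payload=0x35=53: acc |= 53<<7 -> acc=6824 shift=14
  byte[2]=0x32 cont=0 payload=0x32=50: acc |= 50<<14 -> acc=826024 shift=21 [end]
Varint 1: bytes[0:3] = A8 B5 32 -> value 826024 (3 byte(s))
  byte[3]=0xB0 cont=1 payload=0x30=48: acc |= 48<<0 -> acc=48 shift=7
  byte[4]=0x0B cont=0 payload=0x0B=11: acc |= 11<<7 -> acc=1456 shift=14 [end]
Varint 2: bytes[3:5] = B0 0B -> value 1456 (2 byte(s))
  byte[5]=0xE2 cont=1 payload=0x62=98: acc |= 98<<0 -> acc=98 shift=7
  byte[6]=0x02 cont=0 payload=0x02=2: acc |= 2<<7 -> acc=354 shift=14 [end]
Varint 3: bytes[5:7] = E2 02 -> value 354 (2 byte(s))
  byte[7]=0xEB cont=1 payload=0x6B=107: acc |= 107<<0 -> acc=107 shift=7
  byte[8]=0x86 cont=1 payload=0x06=6: acc |= 6<<7 -> acc=875 shift=14
  byte[9]=0x7F cont=0 payload=0x7F=127: acc |= 127<<14 -> acc=2081643 shift=21 [end]
Varint 4: bytes[7:10] = EB 86 7F -> value 2081643 (3 byte(s))
  byte[10]=0xB4 cont=1 payload=0x34=52: acc |= 52<<0 -> acc=52 shift=7
  byte[11]=0xD8 cont=1 payload=0x58=88: acc |= 88<<7 -> acc=11316 shift=14
  byte[12]=0x32 cont=0 payload=0x32=50: acc |= 50<<14 -> acc=830516 shift=21 [end]
Varint 5: bytes[10:13] = B4 D8 32 -> value 830516 (3 byte(s))

Answer: 826024 1456 354 2081643 830516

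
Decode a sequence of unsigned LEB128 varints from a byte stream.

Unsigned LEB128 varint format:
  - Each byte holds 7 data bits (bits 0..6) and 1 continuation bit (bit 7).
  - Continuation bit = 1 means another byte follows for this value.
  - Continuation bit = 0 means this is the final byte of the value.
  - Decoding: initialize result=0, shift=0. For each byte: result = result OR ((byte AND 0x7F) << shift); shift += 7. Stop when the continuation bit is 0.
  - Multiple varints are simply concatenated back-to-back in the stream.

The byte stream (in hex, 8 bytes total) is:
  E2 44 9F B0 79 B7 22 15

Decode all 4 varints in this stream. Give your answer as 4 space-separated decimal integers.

  byte[0]=0xE2 cont=1 payload=0x62=98: acc |= 98<<0 -> acc=98 shift=7
  byte[1]=0x44 cont=0 payload=0x44=68: acc |= 68<<7 -> acc=8802 shift=14 [end]
Varint 1: bytes[0:2] = E2 44 -> value 8802 (2 byte(s))
  byte[2]=0x9F cont=1 payload=0x1F=31: acc |= 31<<0 -> acc=31 shift=7
  byte[3]=0xB0 cont=1 payload=0x30=48: acc |= 48<<7 -> acc=6175 shift=14
  byte[4]=0x79 cont=0 payload=0x79=121: acc |= 121<<14 -> acc=1988639 shift=21 [end]
Varint 2: bytes[2:5] = 9F B0 79 -> value 1988639 (3 byte(s))
  byte[5]=0xB7 cont=1 payload=0x37=55: acc |= 55<<0 -> acc=55 shift=7
  byte[6]=0x22 cont=0 payload=0x22=34: acc |= 34<<7 -> acc=4407 shift=14 [end]
Varint 3: bytes[5:7] = B7 22 -> value 4407 (2 byte(s))
  byte[7]=0x15 cont=0 payload=0x15=21: acc |= 21<<0 -> acc=21 shift=7 [end]
Varint 4: bytes[7:8] = 15 -> value 21 (1 byte(s))

Answer: 8802 1988639 4407 21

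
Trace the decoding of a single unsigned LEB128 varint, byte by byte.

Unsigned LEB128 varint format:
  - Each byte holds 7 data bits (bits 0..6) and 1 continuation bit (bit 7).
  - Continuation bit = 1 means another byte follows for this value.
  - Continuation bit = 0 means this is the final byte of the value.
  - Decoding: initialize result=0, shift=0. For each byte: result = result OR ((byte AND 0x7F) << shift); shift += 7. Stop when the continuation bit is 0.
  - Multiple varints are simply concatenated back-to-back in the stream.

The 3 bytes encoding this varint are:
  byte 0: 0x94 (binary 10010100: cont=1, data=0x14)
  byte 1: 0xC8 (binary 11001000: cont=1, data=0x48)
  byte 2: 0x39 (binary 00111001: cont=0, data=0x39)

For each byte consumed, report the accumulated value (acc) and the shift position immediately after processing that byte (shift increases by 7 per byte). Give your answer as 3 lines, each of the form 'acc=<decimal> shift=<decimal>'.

byte 0=0x94: payload=0x14=20, contrib = 20<<0 = 20; acc -> 20, shift -> 7
byte 1=0xC8: payload=0x48=72, contrib = 72<<7 = 9216; acc -> 9236, shift -> 14
byte 2=0x39: payload=0x39=57, contrib = 57<<14 = 933888; acc -> 943124, shift -> 21

Answer: acc=20 shift=7
acc=9236 shift=14
acc=943124 shift=21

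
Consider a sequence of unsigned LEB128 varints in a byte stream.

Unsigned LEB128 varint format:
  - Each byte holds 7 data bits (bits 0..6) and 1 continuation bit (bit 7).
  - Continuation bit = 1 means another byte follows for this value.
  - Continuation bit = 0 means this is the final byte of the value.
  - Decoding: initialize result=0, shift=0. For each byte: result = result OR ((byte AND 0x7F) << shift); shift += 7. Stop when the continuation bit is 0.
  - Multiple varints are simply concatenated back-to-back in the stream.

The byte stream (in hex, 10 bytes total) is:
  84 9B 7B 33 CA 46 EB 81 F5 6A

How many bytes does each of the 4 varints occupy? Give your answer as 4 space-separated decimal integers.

Answer: 3 1 2 4

Derivation:
  byte[0]=0x84 cont=1 payload=0x04=4: acc |= 4<<0 -> acc=4 shift=7
  byte[1]=0x9B cont=1 payload=0x1B=27: acc |= 27<<7 -> acc=3460 shift=14
  byte[2]=0x7B cont=0 payload=0x7B=123: acc |= 123<<14 -> acc=2018692 shift=21 [end]
Varint 1: bytes[0:3] = 84 9B 7B -> value 2018692 (3 byte(s))
  byte[3]=0x33 cont=0 payload=0x33=51: acc |= 51<<0 -> acc=51 shift=7 [end]
Varint 2: bytes[3:4] = 33 -> value 51 (1 byte(s))
  byte[4]=0xCA cont=1 payload=0x4A=74: acc |= 74<<0 -> acc=74 shift=7
  byte[5]=0x46 cont=0 payload=0x46=70: acc |= 70<<7 -> acc=9034 shift=14 [end]
Varint 3: bytes[4:6] = CA 46 -> value 9034 (2 byte(s))
  byte[6]=0xEB cont=1 payload=0x6B=107: acc |= 107<<0 -> acc=107 shift=7
  byte[7]=0x81 cont=1 payload=0x01=1: acc |= 1<<7 -> acc=235 shift=14
  byte[8]=0xF5 cont=1 payload=0x75=117: acc |= 117<<14 -> acc=1917163 shift=21
  byte[9]=0x6A cont=0 payload=0x6A=106: acc |= 106<<21 -> acc=224215275 shift=28 [end]
Varint 4: bytes[6:10] = EB 81 F5 6A -> value 224215275 (4 byte(s))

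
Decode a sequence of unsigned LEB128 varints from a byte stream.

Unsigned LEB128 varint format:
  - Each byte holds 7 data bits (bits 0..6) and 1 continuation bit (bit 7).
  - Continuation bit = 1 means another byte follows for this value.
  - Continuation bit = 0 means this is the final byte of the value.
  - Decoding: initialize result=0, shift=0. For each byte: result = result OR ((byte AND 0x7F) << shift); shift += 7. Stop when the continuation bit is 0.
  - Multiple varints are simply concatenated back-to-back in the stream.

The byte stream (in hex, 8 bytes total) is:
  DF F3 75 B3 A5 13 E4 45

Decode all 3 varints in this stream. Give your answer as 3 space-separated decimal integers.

  byte[0]=0xDF cont=1 payload=0x5F=95: acc |= 95<<0 -> acc=95 shift=7
  byte[1]=0xF3 cont=1 payload=0x73=115: acc |= 115<<7 -> acc=14815 shift=14
  byte[2]=0x75 cont=0 payload=0x75=117: acc |= 117<<14 -> acc=1931743 shift=21 [end]
Varint 1: bytes[0:3] = DF F3 75 -> value 1931743 (3 byte(s))
  byte[3]=0xB3 cont=1 payload=0x33=51: acc |= 51<<0 -> acc=51 shift=7
  byte[4]=0xA5 cont=1 payload=0x25=37: acc |= 37<<7 -> acc=4787 shift=14
  byte[5]=0x13 cont=0 payload=0x13=19: acc |= 19<<14 -> acc=316083 shift=21 [end]
Varint 2: bytes[3:6] = B3 A5 13 -> value 316083 (3 byte(s))
  byte[6]=0xE4 cont=1 payload=0x64=100: acc |= 100<<0 -> acc=100 shift=7
  byte[7]=0x45 cont=0 payload=0x45=69: acc |= 69<<7 -> acc=8932 shift=14 [end]
Varint 3: bytes[6:8] = E4 45 -> value 8932 (2 byte(s))

Answer: 1931743 316083 8932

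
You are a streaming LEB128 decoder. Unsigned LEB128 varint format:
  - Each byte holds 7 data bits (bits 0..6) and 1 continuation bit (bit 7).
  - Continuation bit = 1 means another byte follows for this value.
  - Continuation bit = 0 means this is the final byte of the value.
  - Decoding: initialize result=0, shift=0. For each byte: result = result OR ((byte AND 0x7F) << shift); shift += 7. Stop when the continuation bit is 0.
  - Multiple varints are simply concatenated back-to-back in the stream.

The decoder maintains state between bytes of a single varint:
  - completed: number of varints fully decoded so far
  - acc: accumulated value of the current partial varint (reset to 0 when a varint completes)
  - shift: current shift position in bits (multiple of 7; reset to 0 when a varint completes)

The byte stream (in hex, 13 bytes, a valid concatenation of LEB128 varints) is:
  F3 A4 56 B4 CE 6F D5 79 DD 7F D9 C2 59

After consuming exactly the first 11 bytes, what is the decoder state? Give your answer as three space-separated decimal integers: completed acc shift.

byte[0]=0xF3 cont=1 payload=0x73: acc |= 115<<0 -> completed=0 acc=115 shift=7
byte[1]=0xA4 cont=1 payload=0x24: acc |= 36<<7 -> completed=0 acc=4723 shift=14
byte[2]=0x56 cont=0 payload=0x56: varint #1 complete (value=1413747); reset -> completed=1 acc=0 shift=0
byte[3]=0xB4 cont=1 payload=0x34: acc |= 52<<0 -> completed=1 acc=52 shift=7
byte[4]=0xCE cont=1 payload=0x4E: acc |= 78<<7 -> completed=1 acc=10036 shift=14
byte[5]=0x6F cont=0 payload=0x6F: varint #2 complete (value=1828660); reset -> completed=2 acc=0 shift=0
byte[6]=0xD5 cont=1 payload=0x55: acc |= 85<<0 -> completed=2 acc=85 shift=7
byte[7]=0x79 cont=0 payload=0x79: varint #3 complete (value=15573); reset -> completed=3 acc=0 shift=0
byte[8]=0xDD cont=1 payload=0x5D: acc |= 93<<0 -> completed=3 acc=93 shift=7
byte[9]=0x7F cont=0 payload=0x7F: varint #4 complete (value=16349); reset -> completed=4 acc=0 shift=0
byte[10]=0xD9 cont=1 payload=0x59: acc |= 89<<0 -> completed=4 acc=89 shift=7

Answer: 4 89 7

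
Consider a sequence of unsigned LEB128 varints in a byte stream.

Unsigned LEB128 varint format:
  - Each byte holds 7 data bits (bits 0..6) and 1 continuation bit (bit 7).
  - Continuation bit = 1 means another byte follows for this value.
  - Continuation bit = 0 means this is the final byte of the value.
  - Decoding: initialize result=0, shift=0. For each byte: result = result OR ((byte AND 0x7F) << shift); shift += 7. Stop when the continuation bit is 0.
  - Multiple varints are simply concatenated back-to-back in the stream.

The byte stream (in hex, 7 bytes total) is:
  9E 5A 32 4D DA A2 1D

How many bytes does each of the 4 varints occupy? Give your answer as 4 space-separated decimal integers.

  byte[0]=0x9E cont=1 payload=0x1E=30: acc |= 30<<0 -> acc=30 shift=7
  byte[1]=0x5A cont=0 payload=0x5A=90: acc |= 90<<7 -> acc=11550 shift=14 [end]
Varint 1: bytes[0:2] = 9E 5A -> value 11550 (2 byte(s))
  byte[2]=0x32 cont=0 payload=0x32=50: acc |= 50<<0 -> acc=50 shift=7 [end]
Varint 2: bytes[2:3] = 32 -> value 50 (1 byte(s))
  byte[3]=0x4D cont=0 payload=0x4D=77: acc |= 77<<0 -> acc=77 shift=7 [end]
Varint 3: bytes[3:4] = 4D -> value 77 (1 byte(s))
  byte[4]=0xDA cont=1 payload=0x5A=90: acc |= 90<<0 -> acc=90 shift=7
  byte[5]=0xA2 cont=1 payload=0x22=34: acc |= 34<<7 -> acc=4442 shift=14
  byte[6]=0x1D cont=0 payload=0x1D=29: acc |= 29<<14 -> acc=479578 shift=21 [end]
Varint 4: bytes[4:7] = DA A2 1D -> value 479578 (3 byte(s))

Answer: 2 1 1 3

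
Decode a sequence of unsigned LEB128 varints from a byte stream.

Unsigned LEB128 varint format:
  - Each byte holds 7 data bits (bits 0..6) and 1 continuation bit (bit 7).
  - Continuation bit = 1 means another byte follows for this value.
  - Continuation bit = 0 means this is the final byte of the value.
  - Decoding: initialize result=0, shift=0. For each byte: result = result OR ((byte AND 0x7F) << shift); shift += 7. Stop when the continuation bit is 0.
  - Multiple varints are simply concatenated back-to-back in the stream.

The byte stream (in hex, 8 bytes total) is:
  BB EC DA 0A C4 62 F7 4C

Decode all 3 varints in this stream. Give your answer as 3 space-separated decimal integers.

Answer: 22459963 12612 9847

Derivation:
  byte[0]=0xBB cont=1 payload=0x3B=59: acc |= 59<<0 -> acc=59 shift=7
  byte[1]=0xEC cont=1 payload=0x6C=108: acc |= 108<<7 -> acc=13883 shift=14
  byte[2]=0xDA cont=1 payload=0x5A=90: acc |= 90<<14 -> acc=1488443 shift=21
  byte[3]=0x0A cont=0 payload=0x0A=10: acc |= 10<<21 -> acc=22459963 shift=28 [end]
Varint 1: bytes[0:4] = BB EC DA 0A -> value 22459963 (4 byte(s))
  byte[4]=0xC4 cont=1 payload=0x44=68: acc |= 68<<0 -> acc=68 shift=7
  byte[5]=0x62 cont=0 payload=0x62=98: acc |= 98<<7 -> acc=12612 shift=14 [end]
Varint 2: bytes[4:6] = C4 62 -> value 12612 (2 byte(s))
  byte[6]=0xF7 cont=1 payload=0x77=119: acc |= 119<<0 -> acc=119 shift=7
  byte[7]=0x4C cont=0 payload=0x4C=76: acc |= 76<<7 -> acc=9847 shift=14 [end]
Varint 3: bytes[6:8] = F7 4C -> value 9847 (2 byte(s))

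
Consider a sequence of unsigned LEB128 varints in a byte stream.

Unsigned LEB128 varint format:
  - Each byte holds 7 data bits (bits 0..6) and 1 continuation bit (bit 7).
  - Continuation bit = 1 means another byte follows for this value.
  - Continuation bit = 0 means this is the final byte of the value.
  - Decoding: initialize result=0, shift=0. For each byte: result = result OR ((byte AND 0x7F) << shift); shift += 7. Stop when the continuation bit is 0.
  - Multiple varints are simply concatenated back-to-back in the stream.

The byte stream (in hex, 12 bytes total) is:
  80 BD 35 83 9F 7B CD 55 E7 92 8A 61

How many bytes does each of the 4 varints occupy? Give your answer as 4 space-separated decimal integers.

Answer: 3 3 2 4

Derivation:
  byte[0]=0x80 cont=1 payload=0x00=0: acc |= 0<<0 -> acc=0 shift=7
  byte[1]=0xBD cont=1 payload=0x3D=61: acc |= 61<<7 -> acc=7808 shift=14
  byte[2]=0x35 cont=0 payload=0x35=53: acc |= 53<<14 -> acc=876160 shift=21 [end]
Varint 1: bytes[0:3] = 80 BD 35 -> value 876160 (3 byte(s))
  byte[3]=0x83 cont=1 payload=0x03=3: acc |= 3<<0 -> acc=3 shift=7
  byte[4]=0x9F cont=1 payload=0x1F=31: acc |= 31<<7 -> acc=3971 shift=14
  byte[5]=0x7B cont=0 payload=0x7B=123: acc |= 123<<14 -> acc=2019203 shift=21 [end]
Varint 2: bytes[3:6] = 83 9F 7B -> value 2019203 (3 byte(s))
  byte[6]=0xCD cont=1 payload=0x4D=77: acc |= 77<<0 -> acc=77 shift=7
  byte[7]=0x55 cont=0 payload=0x55=85: acc |= 85<<7 -> acc=10957 shift=14 [end]
Varint 3: bytes[6:8] = CD 55 -> value 10957 (2 byte(s))
  byte[8]=0xE7 cont=1 payload=0x67=103: acc |= 103<<0 -> acc=103 shift=7
  byte[9]=0x92 cont=1 payload=0x12=18: acc |= 18<<7 -> acc=2407 shift=14
  byte[10]=0x8A cont=1 payload=0x0A=10: acc |= 10<<14 -> acc=166247 shift=21
  byte[11]=0x61 cont=0 payload=0x61=97: acc |= 97<<21 -> acc=203589991 shift=28 [end]
Varint 4: bytes[8:12] = E7 92 8A 61 -> value 203589991 (4 byte(s))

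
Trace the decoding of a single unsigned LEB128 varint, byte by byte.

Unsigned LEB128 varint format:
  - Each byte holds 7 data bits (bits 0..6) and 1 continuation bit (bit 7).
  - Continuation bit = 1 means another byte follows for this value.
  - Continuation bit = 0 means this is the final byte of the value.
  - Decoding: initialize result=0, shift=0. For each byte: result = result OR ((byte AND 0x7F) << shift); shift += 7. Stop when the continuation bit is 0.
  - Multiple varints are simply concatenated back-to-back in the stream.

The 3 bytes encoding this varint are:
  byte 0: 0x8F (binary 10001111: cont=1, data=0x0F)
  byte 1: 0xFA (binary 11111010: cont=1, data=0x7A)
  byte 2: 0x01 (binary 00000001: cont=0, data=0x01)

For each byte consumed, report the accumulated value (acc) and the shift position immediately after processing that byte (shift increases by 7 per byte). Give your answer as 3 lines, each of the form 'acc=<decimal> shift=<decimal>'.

byte 0=0x8F: payload=0x0F=15, contrib = 15<<0 = 15; acc -> 15, shift -> 7
byte 1=0xFA: payload=0x7A=122, contrib = 122<<7 = 15616; acc -> 15631, shift -> 14
byte 2=0x01: payload=0x01=1, contrib = 1<<14 = 16384; acc -> 32015, shift -> 21

Answer: acc=15 shift=7
acc=15631 shift=14
acc=32015 shift=21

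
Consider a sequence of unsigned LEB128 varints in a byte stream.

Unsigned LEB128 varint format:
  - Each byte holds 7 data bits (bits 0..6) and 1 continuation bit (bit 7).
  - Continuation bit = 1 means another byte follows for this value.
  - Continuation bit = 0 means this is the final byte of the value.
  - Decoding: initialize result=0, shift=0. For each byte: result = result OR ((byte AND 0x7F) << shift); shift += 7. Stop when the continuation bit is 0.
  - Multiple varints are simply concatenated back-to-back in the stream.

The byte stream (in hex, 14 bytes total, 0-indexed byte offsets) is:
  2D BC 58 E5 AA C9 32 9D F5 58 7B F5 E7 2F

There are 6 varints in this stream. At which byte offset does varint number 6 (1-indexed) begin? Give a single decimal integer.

  byte[0]=0x2D cont=0 payload=0x2D=45: acc |= 45<<0 -> acc=45 shift=7 [end]
Varint 1: bytes[0:1] = 2D -> value 45 (1 byte(s))
  byte[1]=0xBC cont=1 payload=0x3C=60: acc |= 60<<0 -> acc=60 shift=7
  byte[2]=0x58 cont=0 payload=0x58=88: acc |= 88<<7 -> acc=11324 shift=14 [end]
Varint 2: bytes[1:3] = BC 58 -> value 11324 (2 byte(s))
  byte[3]=0xE5 cont=1 payload=0x65=101: acc |= 101<<0 -> acc=101 shift=7
  byte[4]=0xAA cont=1 payload=0x2A=42: acc |= 42<<7 -> acc=5477 shift=14
  byte[5]=0xC9 cont=1 payload=0x49=73: acc |= 73<<14 -> acc=1201509 shift=21
  byte[6]=0x32 cont=0 payload=0x32=50: acc |= 50<<21 -> acc=106059109 shift=28 [end]
Varint 3: bytes[3:7] = E5 AA C9 32 -> value 106059109 (4 byte(s))
  byte[7]=0x9D cont=1 payload=0x1D=29: acc |= 29<<0 -> acc=29 shift=7
  byte[8]=0xF5 cont=1 payload=0x75=117: acc |= 117<<7 -> acc=15005 shift=14
  byte[9]=0x58 cont=0 payload=0x58=88: acc |= 88<<14 -> acc=1456797 shift=21 [end]
Varint 4: bytes[7:10] = 9D F5 58 -> value 1456797 (3 byte(s))
  byte[10]=0x7B cont=0 payload=0x7B=123: acc |= 123<<0 -> acc=123 shift=7 [end]
Varint 5: bytes[10:11] = 7B -> value 123 (1 byte(s))
  byte[11]=0xF5 cont=1 payload=0x75=117: acc |= 117<<0 -> acc=117 shift=7
  byte[12]=0xE7 cont=1 payload=0x67=103: acc |= 103<<7 -> acc=13301 shift=14
  byte[13]=0x2F cont=0 payload=0x2F=47: acc |= 47<<14 -> acc=783349 shift=21 [end]
Varint 6: bytes[11:14] = F5 E7 2F -> value 783349 (3 byte(s))

Answer: 11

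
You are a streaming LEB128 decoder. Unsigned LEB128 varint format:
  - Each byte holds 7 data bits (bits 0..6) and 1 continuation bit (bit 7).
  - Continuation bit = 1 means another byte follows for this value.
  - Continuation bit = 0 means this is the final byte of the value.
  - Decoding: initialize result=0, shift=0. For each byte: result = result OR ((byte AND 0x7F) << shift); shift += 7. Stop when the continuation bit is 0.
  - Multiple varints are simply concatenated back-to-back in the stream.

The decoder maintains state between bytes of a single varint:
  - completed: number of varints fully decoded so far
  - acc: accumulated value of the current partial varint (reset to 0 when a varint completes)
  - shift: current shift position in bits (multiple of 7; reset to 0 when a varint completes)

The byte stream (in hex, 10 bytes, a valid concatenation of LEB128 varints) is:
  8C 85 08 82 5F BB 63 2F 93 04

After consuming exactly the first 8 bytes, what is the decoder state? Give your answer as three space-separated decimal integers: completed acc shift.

Answer: 4 0 0

Derivation:
byte[0]=0x8C cont=1 payload=0x0C: acc |= 12<<0 -> completed=0 acc=12 shift=7
byte[1]=0x85 cont=1 payload=0x05: acc |= 5<<7 -> completed=0 acc=652 shift=14
byte[2]=0x08 cont=0 payload=0x08: varint #1 complete (value=131724); reset -> completed=1 acc=0 shift=0
byte[3]=0x82 cont=1 payload=0x02: acc |= 2<<0 -> completed=1 acc=2 shift=7
byte[4]=0x5F cont=0 payload=0x5F: varint #2 complete (value=12162); reset -> completed=2 acc=0 shift=0
byte[5]=0xBB cont=1 payload=0x3B: acc |= 59<<0 -> completed=2 acc=59 shift=7
byte[6]=0x63 cont=0 payload=0x63: varint #3 complete (value=12731); reset -> completed=3 acc=0 shift=0
byte[7]=0x2F cont=0 payload=0x2F: varint #4 complete (value=47); reset -> completed=4 acc=0 shift=0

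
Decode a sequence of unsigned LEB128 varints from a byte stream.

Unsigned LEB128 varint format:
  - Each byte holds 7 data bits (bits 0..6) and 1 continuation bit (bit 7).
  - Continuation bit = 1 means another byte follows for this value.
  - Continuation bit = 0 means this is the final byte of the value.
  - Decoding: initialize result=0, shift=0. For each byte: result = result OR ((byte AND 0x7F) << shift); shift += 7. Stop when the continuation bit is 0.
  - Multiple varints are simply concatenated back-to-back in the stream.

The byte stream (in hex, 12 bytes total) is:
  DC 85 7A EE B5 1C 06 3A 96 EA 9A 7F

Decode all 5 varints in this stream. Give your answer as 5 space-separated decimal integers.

Answer: 1999580 465646 6 58 266777878

Derivation:
  byte[0]=0xDC cont=1 payload=0x5C=92: acc |= 92<<0 -> acc=92 shift=7
  byte[1]=0x85 cont=1 payload=0x05=5: acc |= 5<<7 -> acc=732 shift=14
  byte[2]=0x7A cont=0 payload=0x7A=122: acc |= 122<<14 -> acc=1999580 shift=21 [end]
Varint 1: bytes[0:3] = DC 85 7A -> value 1999580 (3 byte(s))
  byte[3]=0xEE cont=1 payload=0x6E=110: acc |= 110<<0 -> acc=110 shift=7
  byte[4]=0xB5 cont=1 payload=0x35=53: acc |= 53<<7 -> acc=6894 shift=14
  byte[5]=0x1C cont=0 payload=0x1C=28: acc |= 28<<14 -> acc=465646 shift=21 [end]
Varint 2: bytes[3:6] = EE B5 1C -> value 465646 (3 byte(s))
  byte[6]=0x06 cont=0 payload=0x06=6: acc |= 6<<0 -> acc=6 shift=7 [end]
Varint 3: bytes[6:7] = 06 -> value 6 (1 byte(s))
  byte[7]=0x3A cont=0 payload=0x3A=58: acc |= 58<<0 -> acc=58 shift=7 [end]
Varint 4: bytes[7:8] = 3A -> value 58 (1 byte(s))
  byte[8]=0x96 cont=1 payload=0x16=22: acc |= 22<<0 -> acc=22 shift=7
  byte[9]=0xEA cont=1 payload=0x6A=106: acc |= 106<<7 -> acc=13590 shift=14
  byte[10]=0x9A cont=1 payload=0x1A=26: acc |= 26<<14 -> acc=439574 shift=21
  byte[11]=0x7F cont=0 payload=0x7F=127: acc |= 127<<21 -> acc=266777878 shift=28 [end]
Varint 5: bytes[8:12] = 96 EA 9A 7F -> value 266777878 (4 byte(s))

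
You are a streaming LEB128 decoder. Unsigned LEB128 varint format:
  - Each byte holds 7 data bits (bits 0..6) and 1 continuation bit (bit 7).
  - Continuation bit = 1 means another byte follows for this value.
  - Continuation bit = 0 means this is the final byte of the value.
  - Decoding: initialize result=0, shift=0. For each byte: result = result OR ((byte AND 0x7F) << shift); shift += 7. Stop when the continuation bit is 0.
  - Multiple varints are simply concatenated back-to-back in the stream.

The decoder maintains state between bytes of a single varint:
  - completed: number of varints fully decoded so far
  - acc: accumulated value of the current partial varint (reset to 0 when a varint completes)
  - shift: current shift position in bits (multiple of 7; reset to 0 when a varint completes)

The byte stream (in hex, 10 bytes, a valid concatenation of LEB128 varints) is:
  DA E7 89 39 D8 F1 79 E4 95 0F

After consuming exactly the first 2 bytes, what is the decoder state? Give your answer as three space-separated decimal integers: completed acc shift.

Answer: 0 13274 14

Derivation:
byte[0]=0xDA cont=1 payload=0x5A: acc |= 90<<0 -> completed=0 acc=90 shift=7
byte[1]=0xE7 cont=1 payload=0x67: acc |= 103<<7 -> completed=0 acc=13274 shift=14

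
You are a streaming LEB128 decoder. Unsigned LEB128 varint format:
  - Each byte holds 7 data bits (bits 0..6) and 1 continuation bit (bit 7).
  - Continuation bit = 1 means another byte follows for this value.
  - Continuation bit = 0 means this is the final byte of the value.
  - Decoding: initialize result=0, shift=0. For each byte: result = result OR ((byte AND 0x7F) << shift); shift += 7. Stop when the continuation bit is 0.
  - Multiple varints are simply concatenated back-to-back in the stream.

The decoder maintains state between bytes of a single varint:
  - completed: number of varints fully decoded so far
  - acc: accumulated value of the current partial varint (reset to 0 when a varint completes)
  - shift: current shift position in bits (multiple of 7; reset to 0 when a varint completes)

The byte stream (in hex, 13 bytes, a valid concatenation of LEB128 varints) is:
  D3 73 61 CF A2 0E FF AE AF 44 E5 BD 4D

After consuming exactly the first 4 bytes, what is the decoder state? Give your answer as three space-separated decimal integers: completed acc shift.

Answer: 2 79 7

Derivation:
byte[0]=0xD3 cont=1 payload=0x53: acc |= 83<<0 -> completed=0 acc=83 shift=7
byte[1]=0x73 cont=0 payload=0x73: varint #1 complete (value=14803); reset -> completed=1 acc=0 shift=0
byte[2]=0x61 cont=0 payload=0x61: varint #2 complete (value=97); reset -> completed=2 acc=0 shift=0
byte[3]=0xCF cont=1 payload=0x4F: acc |= 79<<0 -> completed=2 acc=79 shift=7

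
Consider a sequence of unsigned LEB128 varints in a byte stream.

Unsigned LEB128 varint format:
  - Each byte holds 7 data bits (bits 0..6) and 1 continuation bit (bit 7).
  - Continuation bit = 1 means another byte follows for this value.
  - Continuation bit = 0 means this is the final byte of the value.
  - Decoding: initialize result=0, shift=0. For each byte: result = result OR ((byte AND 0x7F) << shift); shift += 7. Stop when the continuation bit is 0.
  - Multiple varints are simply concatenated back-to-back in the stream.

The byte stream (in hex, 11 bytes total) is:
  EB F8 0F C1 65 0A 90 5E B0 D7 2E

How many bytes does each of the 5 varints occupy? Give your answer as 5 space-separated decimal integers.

  byte[0]=0xEB cont=1 payload=0x6B=107: acc |= 107<<0 -> acc=107 shift=7
  byte[1]=0xF8 cont=1 payload=0x78=120: acc |= 120<<7 -> acc=15467 shift=14
  byte[2]=0x0F cont=0 payload=0x0F=15: acc |= 15<<14 -> acc=261227 shift=21 [end]
Varint 1: bytes[0:3] = EB F8 0F -> value 261227 (3 byte(s))
  byte[3]=0xC1 cont=1 payload=0x41=65: acc |= 65<<0 -> acc=65 shift=7
  byte[4]=0x65 cont=0 payload=0x65=101: acc |= 101<<7 -> acc=12993 shift=14 [end]
Varint 2: bytes[3:5] = C1 65 -> value 12993 (2 byte(s))
  byte[5]=0x0A cont=0 payload=0x0A=10: acc |= 10<<0 -> acc=10 shift=7 [end]
Varint 3: bytes[5:6] = 0A -> value 10 (1 byte(s))
  byte[6]=0x90 cont=1 payload=0x10=16: acc |= 16<<0 -> acc=16 shift=7
  byte[7]=0x5E cont=0 payload=0x5E=94: acc |= 94<<7 -> acc=12048 shift=14 [end]
Varint 4: bytes[6:8] = 90 5E -> value 12048 (2 byte(s))
  byte[8]=0xB0 cont=1 payload=0x30=48: acc |= 48<<0 -> acc=48 shift=7
  byte[9]=0xD7 cont=1 payload=0x57=87: acc |= 87<<7 -> acc=11184 shift=14
  byte[10]=0x2E cont=0 payload=0x2E=46: acc |= 46<<14 -> acc=764848 shift=21 [end]
Varint 5: bytes[8:11] = B0 D7 2E -> value 764848 (3 byte(s))

Answer: 3 2 1 2 3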